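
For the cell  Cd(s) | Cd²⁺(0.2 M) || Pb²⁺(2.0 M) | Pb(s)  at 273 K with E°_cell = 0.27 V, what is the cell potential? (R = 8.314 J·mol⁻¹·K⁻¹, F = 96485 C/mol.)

0.297 V

Balancing electrons gives n = 2; the reaction quotient is Q = [Cd²⁺]/[Pb²⁺] = 0.100.
E = E° − (RT/nF) ln Q = 0.27 − (8.314×273)/(2×96485) × (-2.303) = 0.270 + 0.027 = 0.297 V.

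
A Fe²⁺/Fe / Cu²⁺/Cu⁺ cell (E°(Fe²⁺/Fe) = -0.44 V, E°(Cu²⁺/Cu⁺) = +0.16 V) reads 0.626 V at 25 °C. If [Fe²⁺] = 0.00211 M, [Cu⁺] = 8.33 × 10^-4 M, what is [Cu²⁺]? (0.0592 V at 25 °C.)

1.1 × 10^-4 M

From the Nernst equation, log Q = n(E° − E)/0.0592 = 2(0.60 − 0.626)/0.0592 = -0.878, so Q = 0.132.
With Q = [Fe²⁺]·[Cu⁺]^2/[Cu²⁺]^2 and the known concentrations, [Cu²⁺]^2 in the denominator gives [Cu²⁺] = 1.1 × 10^-4 M.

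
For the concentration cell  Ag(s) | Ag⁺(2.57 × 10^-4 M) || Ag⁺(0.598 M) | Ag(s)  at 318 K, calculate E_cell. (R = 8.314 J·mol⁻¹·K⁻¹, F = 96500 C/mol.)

Both half-cells are Ag⁺/Ag, so E°_cell = 0. The concentrated side is the cathode; the cell reaction moves Ag⁺ from high to low concentration with n = 1.
Q = [Ag⁺]_dilute/[Ag⁺]_conc = 2.57 × 10^-4/0.598 = 4.3 × 10^-4.
E = 0 − (RT/nF) ln Q = −((8.314×318)/(1×96500))(-7.752) = 0.2124 V.

0.21 V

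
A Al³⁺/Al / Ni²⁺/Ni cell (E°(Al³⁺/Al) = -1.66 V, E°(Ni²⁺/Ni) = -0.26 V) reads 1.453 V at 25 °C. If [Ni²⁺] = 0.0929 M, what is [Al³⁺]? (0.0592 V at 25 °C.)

From the Nernst equation, log Q = n(E° − E)/0.0592 = 6(1.40 − 1.453)/0.0592 = -5.372, so Q = 4.25 × 10^-6.
With Q = [Al³⁺]^2/[Ni²⁺]^3 and the known concentrations, [Al³⁺]^2 in the numerator gives [Al³⁺] = 5.8 × 10^-5 M.

5.8 × 10^-5 M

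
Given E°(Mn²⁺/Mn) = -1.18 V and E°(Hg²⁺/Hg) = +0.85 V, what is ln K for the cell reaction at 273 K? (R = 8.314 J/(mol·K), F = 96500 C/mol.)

E°_cell = +0.85 − (-1.18) = 2.03 V, with n = 2 electrons transferred.
At equilibrium E = 0, so the Nernst equation gives ln K = nFE°/RT = (2)(96500)(2.03)/((8.314)(273)) = 172.62.

ln K = 172.6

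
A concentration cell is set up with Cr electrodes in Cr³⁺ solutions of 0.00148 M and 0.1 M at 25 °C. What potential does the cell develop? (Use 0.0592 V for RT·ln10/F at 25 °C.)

Both half-cells are Cr³⁺/Cr, so E°_cell = 0. The concentrated side is the cathode; the cell reaction moves Cr³⁺ from high to low concentration with n = 3.
Q = [Cr³⁺]_dilute/[Cr³⁺]_conc = 0.00148/0.1 = 0.0148.
E = 0 − (0.0592/3) log Q = −(0.0592/3)(-1.830) = 0.0361 V.

0.036 V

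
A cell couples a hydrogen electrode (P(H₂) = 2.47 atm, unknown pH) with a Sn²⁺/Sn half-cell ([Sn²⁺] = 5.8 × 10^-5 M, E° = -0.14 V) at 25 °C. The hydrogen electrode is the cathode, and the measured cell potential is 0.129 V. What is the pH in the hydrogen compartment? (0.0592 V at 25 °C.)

pH = 2.11

E°_cell = 0.14 V and n = 2.
log Q = n(E° − E)/0.0592 = 2×(0.14 − 0.129)/0.0592 = 0.372.
With Q = [Sn²⁺]·P(H₂) / [H⁺]^2, solving for [H⁺] gives log[H⁺] = -2.108, so pH = 2.11.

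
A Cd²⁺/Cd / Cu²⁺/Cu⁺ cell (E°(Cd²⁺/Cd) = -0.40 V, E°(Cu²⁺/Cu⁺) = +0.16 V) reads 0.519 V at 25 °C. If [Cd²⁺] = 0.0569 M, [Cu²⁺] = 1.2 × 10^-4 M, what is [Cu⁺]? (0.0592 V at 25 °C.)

0.0025 M

From the Nernst equation, log Q = n(E° − E)/0.0592 = 2(0.56 − 0.519)/0.0592 = 1.385, so Q = 24.3.
With Q = [Cd²⁺]·[Cu⁺]^2/[Cu²⁺]^2 and the known concentrations, [Cu⁺]^2 in the numerator gives [Cu⁺] = 0.0025 M.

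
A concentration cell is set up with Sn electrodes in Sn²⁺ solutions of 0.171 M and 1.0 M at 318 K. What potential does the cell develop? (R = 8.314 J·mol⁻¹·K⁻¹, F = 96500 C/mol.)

0.024 V

Both half-cells are Sn²⁺/Sn, so E°_cell = 0. The concentrated side is the cathode; the cell reaction moves Sn²⁺ from high to low concentration with n = 2.
Q = [Sn²⁺]_dilute/[Sn²⁺]_conc = 0.171/1.0 = 0.171.
E = 0 − (RT/nF) ln Q = −((8.314×318)/(2×96500))(-1.766) = 0.0242 V.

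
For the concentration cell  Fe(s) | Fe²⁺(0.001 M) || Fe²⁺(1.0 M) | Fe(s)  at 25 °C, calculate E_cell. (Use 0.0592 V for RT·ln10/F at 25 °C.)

Both half-cells are Fe²⁺/Fe, so E°_cell = 0. The concentrated side is the cathode; the cell reaction moves Fe²⁺ from high to low concentration with n = 2.
Q = [Fe²⁺]_dilute/[Fe²⁺]_conc = 0.001/1.0 = 0.00100.
E = 0 − (0.0592/2) log Q = −(0.0592/2)(-3.000) = 0.0888 V.

0.089 V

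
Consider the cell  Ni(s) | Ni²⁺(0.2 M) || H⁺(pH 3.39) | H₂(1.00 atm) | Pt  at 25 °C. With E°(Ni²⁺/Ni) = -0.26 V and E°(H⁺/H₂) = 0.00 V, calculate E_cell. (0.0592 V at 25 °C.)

The hydrogen couple is the cathode, so E°_cell = 0.26 V; n = 2.
[H⁺] = 10^(−3.39) = 4.1 × 10^-4 M, and Q = [Ni²⁺]·P(H₂) / [H⁺]^2 = 1.21 × 10^6.
E = E° − (0.0592/2) log Q = 0.26 − (0.0592/2)(6.081) = 0.080 V.

0.080 V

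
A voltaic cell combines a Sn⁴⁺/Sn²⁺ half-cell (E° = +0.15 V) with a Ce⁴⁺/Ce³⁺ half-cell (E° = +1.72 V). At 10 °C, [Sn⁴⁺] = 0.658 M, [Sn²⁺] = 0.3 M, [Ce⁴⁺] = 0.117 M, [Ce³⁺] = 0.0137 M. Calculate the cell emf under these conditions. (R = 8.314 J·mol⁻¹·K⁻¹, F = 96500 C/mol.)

The Ce⁴⁺/Ce³⁺ couple has the higher reduction potential and acts as the cathode, so E°_cell = +1.72 − (+0.15) = 1.57 V.
Balancing electrons gives n = 2; the reaction quotient is Q = [Sn⁴⁺]·[Ce³⁺]^2/([Sn²⁺]·[Ce⁴⁺]^2) = 0.0301.
E = E° − (RT/nF) ln Q = 1.57 − (8.314×283)/(2×96500) × (-3.504) = 1.570 + 0.043 = 1.613 V.

1.61 V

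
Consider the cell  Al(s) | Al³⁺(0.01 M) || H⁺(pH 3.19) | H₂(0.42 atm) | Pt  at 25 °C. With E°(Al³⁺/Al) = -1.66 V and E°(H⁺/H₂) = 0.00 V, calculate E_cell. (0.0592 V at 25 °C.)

The hydrogen couple is the cathode, so E°_cell = 1.66 V; n = 6.
[H⁺] = 10^(−3.19) = 6.5 × 10^-4 M, and Q = [Al³⁺]^2·P(H₂)^3 / [H⁺]^6 = 1.02 × 10^14.
E = E° − (0.0592/6) log Q = 1.66 − (0.0592/6)(14.010) = 1.522 V.

1.52 V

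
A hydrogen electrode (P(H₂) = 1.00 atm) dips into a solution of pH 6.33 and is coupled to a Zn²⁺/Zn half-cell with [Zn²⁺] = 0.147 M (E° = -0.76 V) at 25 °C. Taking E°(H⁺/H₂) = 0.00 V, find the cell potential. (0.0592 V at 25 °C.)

0.41 V

The hydrogen couple is the cathode, so E°_cell = 0.76 V; n = 2.
[H⁺] = 10^(−6.33) = 4.7 × 10^-7 M, and Q = [Zn²⁺]·P(H₂) / [H⁺]^2 = 6.72 × 10^11.
E = E° − (0.0592/2) log Q = 0.76 − (0.0592/2)(11.827) = 0.410 V.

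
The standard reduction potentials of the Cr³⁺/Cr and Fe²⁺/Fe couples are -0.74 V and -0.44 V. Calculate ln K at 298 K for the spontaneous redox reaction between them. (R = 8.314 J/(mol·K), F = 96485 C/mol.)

E°_cell = -0.44 − (-0.74) = 0.30 V, with n = 6 electrons transferred.
At equilibrium E = 0, so the Nernst equation gives ln K = nFE°/RT = (6)(96485)(0.30)/((8.314)(298)) = 70.10.

ln K = 70.1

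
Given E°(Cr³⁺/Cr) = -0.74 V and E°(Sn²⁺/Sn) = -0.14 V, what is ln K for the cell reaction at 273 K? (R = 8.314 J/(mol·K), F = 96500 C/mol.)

E°_cell = -0.14 − (-0.74) = 0.60 V, with n = 6 electrons transferred.
At equilibrium E = 0, so the Nernst equation gives ln K = nFE°/RT = (6)(96500)(0.60)/((8.314)(273)) = 153.06.

ln K = 153.1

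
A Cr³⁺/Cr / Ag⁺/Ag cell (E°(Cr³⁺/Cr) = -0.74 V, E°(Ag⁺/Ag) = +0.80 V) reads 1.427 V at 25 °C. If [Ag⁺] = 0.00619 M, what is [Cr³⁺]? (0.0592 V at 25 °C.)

0.13 M

From the Nernst equation, log Q = n(E° − E)/0.0592 = 3(1.54 − 1.427)/0.0592 = 5.726, so Q = 5.33 × 10^5.
With Q = [Cr³⁺]/[Ag⁺]^3 and the known concentrations, [Cr³⁺] in the numerator gives [Cr³⁺] = 0.13 M.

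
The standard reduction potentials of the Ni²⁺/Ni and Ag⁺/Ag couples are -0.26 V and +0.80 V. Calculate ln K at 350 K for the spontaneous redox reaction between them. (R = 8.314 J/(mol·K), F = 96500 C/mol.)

ln K = 70.3

E°_cell = +0.80 − (-0.26) = 1.06 V, with n = 2 electrons transferred.
At equilibrium E = 0, so the Nernst equation gives ln K = nFE°/RT = (2)(96500)(1.06)/((8.314)(350)) = 70.30.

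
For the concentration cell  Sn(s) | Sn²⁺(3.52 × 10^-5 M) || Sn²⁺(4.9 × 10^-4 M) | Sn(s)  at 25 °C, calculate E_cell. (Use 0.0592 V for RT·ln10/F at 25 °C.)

0.034 V

Both half-cells are Sn²⁺/Sn, so E°_cell = 0. The concentrated side is the cathode; the cell reaction moves Sn²⁺ from high to low concentration with n = 2.
Q = [Sn²⁺]_dilute/[Sn²⁺]_conc = 3.52 × 10^-5/4.9 × 10^-4 = 0.0718.
E = 0 − (0.0592/2) log Q = −(0.0592/2)(-1.144) = 0.0339 V.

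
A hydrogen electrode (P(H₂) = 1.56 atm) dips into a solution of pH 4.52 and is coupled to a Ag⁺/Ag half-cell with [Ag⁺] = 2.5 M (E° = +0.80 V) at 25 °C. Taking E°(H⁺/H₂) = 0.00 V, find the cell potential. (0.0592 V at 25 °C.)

1.10 V

The Ag⁺/Ag couple is the cathode, so E°_cell = 0.80 V; n = 2.
[H⁺] = 10^(−4.52) = 3 × 10^-5 M, and Q = [H⁺]^2 / ([Ag⁺]^2·P(H₂)) = 9.35 × 10^-11.
E = E° − (0.0592/2) log Q = 0.80 − (0.0592/2)(-10.029) = 1.097 V.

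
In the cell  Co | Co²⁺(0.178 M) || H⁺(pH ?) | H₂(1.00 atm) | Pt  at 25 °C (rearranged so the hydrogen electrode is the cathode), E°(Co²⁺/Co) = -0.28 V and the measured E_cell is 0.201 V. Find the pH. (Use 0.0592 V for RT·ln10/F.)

pH = 1.71

E°_cell = 0.28 V and n = 2.
log Q = n(E° − E)/0.0592 = 2×(0.28 − 0.201)/0.0592 = 2.669.
With Q = [Co²⁺]·P(H₂) / [H⁺]^2, solving for [H⁺] gives log[H⁺] = -1.709, so pH = 1.71.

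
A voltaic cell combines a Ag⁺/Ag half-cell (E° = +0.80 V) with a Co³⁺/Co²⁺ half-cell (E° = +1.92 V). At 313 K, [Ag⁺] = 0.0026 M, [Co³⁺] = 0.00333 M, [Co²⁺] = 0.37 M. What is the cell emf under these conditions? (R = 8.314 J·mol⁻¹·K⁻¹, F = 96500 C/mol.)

1.15 V

The Co³⁺/Co²⁺ couple has the higher reduction potential and acts as the cathode, so E°_cell = +1.92 − (+0.80) = 1.12 V.
Balancing electrons gives n = 1; the reaction quotient is Q = [Ag⁺]·[Co²⁺]/[Co³⁺] = 0.289.
E = E° − (RT/nF) ln Q = 1.12 − (8.314×313)/(1×96500) × (-1.242) = 1.120 + 0.033 = 1.153 V.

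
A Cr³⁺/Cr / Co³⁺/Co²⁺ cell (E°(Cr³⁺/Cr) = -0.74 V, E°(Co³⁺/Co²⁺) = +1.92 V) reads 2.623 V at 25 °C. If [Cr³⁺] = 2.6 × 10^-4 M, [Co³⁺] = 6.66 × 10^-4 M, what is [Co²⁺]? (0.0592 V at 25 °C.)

0.044 M

From the Nernst equation, log Q = n(E° − E)/0.0592 = 3(2.66 − 2.623)/0.0592 = 1.875, so Q = 75.0.
With Q = [Cr³⁺]·[Co²⁺]^3/[Co³⁺]^3 and the known concentrations, [Co²⁺]^3 in the numerator gives [Co²⁺] = 0.044 M.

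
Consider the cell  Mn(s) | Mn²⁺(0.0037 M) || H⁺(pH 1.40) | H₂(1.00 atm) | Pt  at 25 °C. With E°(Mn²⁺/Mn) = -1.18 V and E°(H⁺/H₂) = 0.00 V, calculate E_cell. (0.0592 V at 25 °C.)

The hydrogen couple is the cathode, so E°_cell = 1.18 V; n = 2.
[H⁺] = 10^(−1.40) = 0.040 M, and Q = [Mn²⁺]·P(H₂) / [H⁺]^2 = 2.33.
E = E° − (0.0592/2) log Q = 1.18 − (0.0592/2)(0.368) = 1.169 V.

1.17 V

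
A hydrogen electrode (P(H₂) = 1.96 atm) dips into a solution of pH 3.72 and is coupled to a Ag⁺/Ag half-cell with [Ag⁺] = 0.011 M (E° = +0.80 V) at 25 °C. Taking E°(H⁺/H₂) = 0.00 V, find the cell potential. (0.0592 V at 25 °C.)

The Ag⁺/Ag couple is the cathode, so E°_cell = 0.80 V; n = 2.
[H⁺] = 10^(−3.72) = 1.9 × 10^-4 M, and Q = [H⁺]^2 / ([Ag⁺]^2·P(H₂)) = 1.53 × 10^-4.
E = E° − (0.0592/2) log Q = 0.80 − (0.0592/2)(-3.815) = 0.913 V.

0.91 V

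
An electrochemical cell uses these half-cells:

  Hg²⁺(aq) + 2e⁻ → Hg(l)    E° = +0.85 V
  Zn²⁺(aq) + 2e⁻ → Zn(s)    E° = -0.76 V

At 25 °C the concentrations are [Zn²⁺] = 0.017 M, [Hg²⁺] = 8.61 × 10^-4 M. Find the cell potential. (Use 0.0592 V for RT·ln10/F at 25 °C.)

1.57 V

The Hg²⁺/Hg couple has the higher reduction potential and acts as the cathode, so E°_cell = +0.85 − (-0.76) = 1.61 V.
Balancing electrons gives n = 2; the reaction quotient is Q = [Zn²⁺]/[Hg²⁺] = 19.7.
At 25 °C, E = E° − (0.0592/n) log Q = 1.61 − (0.0592/2)(1.295) = 1.610 − 0.038 = 1.572 V.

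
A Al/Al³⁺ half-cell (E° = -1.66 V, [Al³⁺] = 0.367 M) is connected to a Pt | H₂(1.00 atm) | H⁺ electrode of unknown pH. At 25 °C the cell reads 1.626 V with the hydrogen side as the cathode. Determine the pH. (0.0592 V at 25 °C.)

pH = 0.72

E°_cell = 1.66 V and n = 6.
log Q = n(E° − E)/0.0592 = 6×(1.66 − 1.626)/0.0592 = 3.446.
With Q = [Al³⁺]^2·P(H₂)^3 / [H⁺]^6, solving for [H⁺] gives log[H⁺] = -0.719, so pH = 0.72.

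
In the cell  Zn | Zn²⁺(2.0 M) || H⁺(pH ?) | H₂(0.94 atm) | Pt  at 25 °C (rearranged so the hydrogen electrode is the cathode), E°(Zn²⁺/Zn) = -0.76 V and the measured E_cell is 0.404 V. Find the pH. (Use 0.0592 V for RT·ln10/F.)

E°_cell = 0.76 V and n = 2.
log Q = n(E° − E)/0.0592 = 2×(0.76 − 0.404)/0.0592 = 12.027.
With Q = [Zn²⁺]·P(H₂) / [H⁺]^2, solving for [H⁺] gives log[H⁺] = -5.876, so pH = 5.88.

pH = 5.88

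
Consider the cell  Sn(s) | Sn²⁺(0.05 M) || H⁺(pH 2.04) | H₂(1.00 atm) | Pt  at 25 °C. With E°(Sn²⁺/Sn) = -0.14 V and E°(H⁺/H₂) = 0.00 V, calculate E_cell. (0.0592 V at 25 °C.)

The hydrogen couple is the cathode, so E°_cell = 0.14 V; n = 2.
[H⁺] = 10^(−2.04) = 0.0091 M, and Q = [Sn²⁺]·P(H₂) / [H⁺]^2 = 601.
E = E° − (0.0592/2) log Q = 0.14 − (0.0592/2)(2.779) = 0.058 V.

0.058 V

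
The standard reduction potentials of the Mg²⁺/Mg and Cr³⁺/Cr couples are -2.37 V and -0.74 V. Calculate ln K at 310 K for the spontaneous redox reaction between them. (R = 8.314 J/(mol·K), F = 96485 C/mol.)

ln K = 366.1

E°_cell = -0.74 − (-2.37) = 1.63 V, with n = 6 electrons transferred.
At equilibrium E = 0, so the Nernst equation gives ln K = nFE°/RT = (6)(96485)(1.63)/((8.314)(310)) = 366.12.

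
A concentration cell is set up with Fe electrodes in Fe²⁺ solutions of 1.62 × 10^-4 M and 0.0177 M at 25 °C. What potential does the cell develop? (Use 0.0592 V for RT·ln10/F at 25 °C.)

0.060 V

Both half-cells are Fe²⁺/Fe, so E°_cell = 0. The concentrated side is the cathode; the cell reaction moves Fe²⁺ from high to low concentration with n = 2.
Q = [Fe²⁺]_dilute/[Fe²⁺]_conc = 1.62 × 10^-4/0.0177 = 0.00915.
E = 0 − (0.0592/2) log Q = −(0.0592/2)(-2.038) = 0.0603 V.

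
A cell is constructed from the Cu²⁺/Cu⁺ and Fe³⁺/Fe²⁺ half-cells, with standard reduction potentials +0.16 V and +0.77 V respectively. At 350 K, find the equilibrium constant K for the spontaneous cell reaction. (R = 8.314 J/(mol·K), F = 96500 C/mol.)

6.1 × 10^8

E°_cell = +0.77 − (+0.16) = 0.61 V, with n = 1 electron transferred.
At equilibrium E = 0, so the Nernst equation gives ln K = nFE°/RT = (1)(96500)(0.61)/((8.314)(350)) = 20.23.
K = e^20.23 = 6.1 × 10^8.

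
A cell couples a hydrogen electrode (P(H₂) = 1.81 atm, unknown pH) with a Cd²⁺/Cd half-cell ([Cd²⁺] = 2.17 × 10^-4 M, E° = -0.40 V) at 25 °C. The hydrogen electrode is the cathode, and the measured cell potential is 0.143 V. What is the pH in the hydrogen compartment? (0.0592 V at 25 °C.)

E°_cell = 0.40 V and n = 2.
log Q = n(E° − E)/0.0592 = 2×(0.40 − 0.143)/0.0592 = 8.682.
With Q = [Cd²⁺]·P(H₂) / [H⁺]^2, solving for [H⁺] gives log[H⁺] = -6.044, so pH = 6.04.

pH = 6.04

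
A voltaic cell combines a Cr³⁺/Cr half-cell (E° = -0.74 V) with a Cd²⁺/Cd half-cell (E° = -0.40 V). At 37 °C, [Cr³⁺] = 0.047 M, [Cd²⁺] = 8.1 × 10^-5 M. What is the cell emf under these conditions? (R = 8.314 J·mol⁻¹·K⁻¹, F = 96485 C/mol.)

The Cd²⁺/Cd couple has the higher reduction potential and acts as the cathode, so E°_cell = -0.40 − (-0.74) = 0.34 V.
Balancing electrons gives n = 6; the reaction quotient is Q = [Cr³⁺]^2/[Cd²⁺]^3 = 4.16 × 10^9.
E = E° − (RT/nF) ln Q = 0.34 − (8.314×310)/(6×96485) × (22.148) = 0.340 − 0.099 = 0.241 V.

0.241 V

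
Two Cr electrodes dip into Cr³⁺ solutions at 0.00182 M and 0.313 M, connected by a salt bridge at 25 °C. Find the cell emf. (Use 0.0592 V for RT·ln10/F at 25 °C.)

Both half-cells are Cr³⁺/Cr, so E°_cell = 0. The concentrated side is the cathode; the cell reaction moves Cr³⁺ from high to low concentration with n = 3.
Q = [Cr³⁺]_dilute/[Cr³⁺]_conc = 0.00182/0.313 = 0.00581.
E = 0 − (0.0592/3) log Q = −(0.0592/3)(-2.235) = 0.0441 V.

0.044 V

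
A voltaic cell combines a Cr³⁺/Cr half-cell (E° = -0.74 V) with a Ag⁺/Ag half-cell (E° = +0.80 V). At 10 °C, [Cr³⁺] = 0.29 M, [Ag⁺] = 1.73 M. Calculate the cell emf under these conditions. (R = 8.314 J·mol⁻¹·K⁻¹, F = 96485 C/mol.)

1.56 V

The Ag⁺/Ag couple has the higher reduction potential and acts as the cathode, so E°_cell = +0.80 − (-0.74) = 1.54 V.
Balancing electrons gives n = 3; the reaction quotient is Q = [Cr³⁺]/[Ag⁺]^3 = 0.0560.
E = E° − (RT/nF) ln Q = 1.54 − (8.314×283)/(3×96485) × (-2.882) = 1.540 + 0.023 = 1.563 V.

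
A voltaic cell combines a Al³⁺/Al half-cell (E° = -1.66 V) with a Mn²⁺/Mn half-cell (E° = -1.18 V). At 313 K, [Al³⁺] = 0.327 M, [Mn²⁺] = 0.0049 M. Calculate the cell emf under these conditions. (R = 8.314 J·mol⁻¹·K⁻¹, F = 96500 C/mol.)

The Mn²⁺/Mn couple has the higher reduction potential and acts as the cathode, so E°_cell = -1.18 − (-1.66) = 0.48 V.
Balancing electrons gives n = 6; the reaction quotient is Q = [Al³⁺]^2/[Mn²⁺]^3 = 9.09 × 10^5.
E = E° − (RT/nF) ln Q = 0.48 − (8.314×313)/(6×96500) × (13.720) = 0.480 − 0.062 = 0.418 V.

0.418 V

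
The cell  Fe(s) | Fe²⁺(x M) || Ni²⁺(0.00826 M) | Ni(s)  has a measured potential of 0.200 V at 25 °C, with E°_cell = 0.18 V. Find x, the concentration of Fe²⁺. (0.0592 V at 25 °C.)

From the Nernst equation, log Q = n(E° − E)/0.0592 = 2(0.18 − 0.200)/0.0592 = -0.676, so Q = 0.211.
With Q = [Fe²⁺]/[Ni²⁺] and the known concentrations, [Fe²⁺] in the numerator gives [Fe²⁺] = 0.0017 M.

0.0017 M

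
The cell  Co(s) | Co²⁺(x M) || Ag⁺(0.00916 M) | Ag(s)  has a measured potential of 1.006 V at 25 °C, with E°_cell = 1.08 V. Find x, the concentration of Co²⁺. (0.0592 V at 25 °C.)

From the Nernst equation, log Q = n(E° − E)/0.0592 = 2(1.08 − 1.006)/0.0592 = 2.500, so Q = 316.
With Q = [Co²⁺]/[Ag⁺]^2 and the known concentrations, [Co²⁺] in the numerator gives [Co²⁺] = 0.027 M.

0.027 M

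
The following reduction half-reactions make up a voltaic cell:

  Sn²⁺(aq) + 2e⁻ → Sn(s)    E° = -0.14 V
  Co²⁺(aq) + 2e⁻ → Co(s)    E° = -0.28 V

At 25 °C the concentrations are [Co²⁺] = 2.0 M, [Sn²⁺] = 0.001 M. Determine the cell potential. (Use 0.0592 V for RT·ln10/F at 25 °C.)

0.042 V

The Sn²⁺/Sn couple has the higher reduction potential and acts as the cathode, so E°_cell = -0.14 − (-0.28) = 0.14 V.
Balancing electrons gives n = 2; the reaction quotient is Q = [Co²⁺]/[Sn²⁺] = 2000.
At 25 °C, E = E° − (0.0592/n) log Q = 0.14 − (0.0592/2)(3.301) = 0.140 − 0.098 = 0.042 V.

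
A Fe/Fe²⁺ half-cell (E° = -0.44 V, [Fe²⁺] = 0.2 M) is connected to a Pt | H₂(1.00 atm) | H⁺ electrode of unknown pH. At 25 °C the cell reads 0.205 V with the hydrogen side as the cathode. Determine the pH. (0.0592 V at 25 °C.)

E°_cell = 0.44 V and n = 2.
log Q = n(E° − E)/0.0592 = 2×(0.44 − 0.205)/0.0592 = 7.939.
With Q = [Fe²⁺]·P(H₂) / [H⁺]^2, solving for [H⁺] gives log[H⁺] = -4.319, so pH = 4.32.

pH = 4.32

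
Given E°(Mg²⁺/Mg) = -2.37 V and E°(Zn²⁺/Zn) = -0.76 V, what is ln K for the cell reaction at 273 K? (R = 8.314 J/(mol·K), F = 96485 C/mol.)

ln K = 136.9

E°_cell = -0.76 − (-2.37) = 1.61 V, with n = 2 electrons transferred.
At equilibrium E = 0, so the Nernst equation gives ln K = nFE°/RT = (2)(96485)(1.61)/((8.314)(273)) = 136.88.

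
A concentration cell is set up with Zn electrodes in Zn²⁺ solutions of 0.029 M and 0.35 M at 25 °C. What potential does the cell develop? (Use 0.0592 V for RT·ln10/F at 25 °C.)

0.032 V

Both half-cells are Zn²⁺/Zn, so E°_cell = 0. The concentrated side is the cathode; the cell reaction moves Zn²⁺ from high to low concentration with n = 2.
Q = [Zn²⁺]_dilute/[Zn²⁺]_conc = 0.029/0.35 = 0.0829.
E = 0 − (0.0592/2) log Q = −(0.0592/2)(-1.082) = 0.0320 V.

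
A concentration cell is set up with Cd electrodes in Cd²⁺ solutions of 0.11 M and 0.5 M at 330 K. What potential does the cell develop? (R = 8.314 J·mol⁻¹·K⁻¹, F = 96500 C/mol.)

Both half-cells are Cd²⁺/Cd, so E°_cell = 0. The concentrated side is the cathode; the cell reaction moves Cd²⁺ from high to low concentration with n = 2.
Q = [Cd²⁺]_dilute/[Cd²⁺]_conc = 0.11/0.5 = 0.220.
E = 0 − (RT/nF) ln Q = −((8.314×330)/(2×96500))(-1.514) = 0.0215 V.

0.022 V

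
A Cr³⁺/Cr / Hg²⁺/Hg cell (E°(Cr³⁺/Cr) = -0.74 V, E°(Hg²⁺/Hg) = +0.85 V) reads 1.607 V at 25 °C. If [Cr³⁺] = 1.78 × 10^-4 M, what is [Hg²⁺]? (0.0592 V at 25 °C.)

From the Nernst equation, log Q = n(E° − E)/0.0592 = 6(1.59 − 1.607)/0.0592 = -1.723, so Q = 0.0189.
With Q = [Cr³⁺]^2/[Hg²⁺]^3 and the known concentrations, [Hg²⁺]^3 in the denominator gives [Hg²⁺] = 0.012 M.

0.012 M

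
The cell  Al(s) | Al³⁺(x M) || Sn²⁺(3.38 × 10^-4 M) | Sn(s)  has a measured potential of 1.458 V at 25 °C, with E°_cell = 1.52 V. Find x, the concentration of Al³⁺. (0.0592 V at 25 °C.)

0.0086 M

From the Nernst equation, log Q = n(E° − E)/0.0592 = 6(1.52 − 1.458)/0.0592 = 6.284, so Q = 1.92 × 10^6.
With Q = [Al³⁺]^2/[Sn²⁺]^3 and the known concentrations, [Al³⁺]^2 in the numerator gives [Al³⁺] = 0.0086 M.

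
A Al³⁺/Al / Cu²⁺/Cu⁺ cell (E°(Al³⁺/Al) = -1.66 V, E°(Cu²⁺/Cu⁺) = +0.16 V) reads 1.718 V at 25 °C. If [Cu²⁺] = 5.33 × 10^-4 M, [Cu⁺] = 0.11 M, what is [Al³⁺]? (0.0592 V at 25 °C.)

0.017 M

From the Nernst equation, log Q = n(E° − E)/0.0592 = 3(1.82 − 1.718)/0.0592 = 5.169, so Q = 1.48 × 10^5.
With Q = [Al³⁺]·[Cu⁺]^3/[Cu²⁺]^3 and the known concentrations, [Al³⁺] in the numerator gives [Al³⁺] = 0.017 M.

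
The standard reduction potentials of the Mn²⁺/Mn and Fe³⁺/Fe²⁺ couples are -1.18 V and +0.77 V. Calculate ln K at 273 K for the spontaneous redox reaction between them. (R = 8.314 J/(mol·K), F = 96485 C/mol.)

E°_cell = +0.77 − (-1.18) = 1.95 V, with n = 2 electrons transferred.
At equilibrium E = 0, so the Nernst equation gives ln K = nFE°/RT = (2)(96485)(1.95)/((8.314)(273)) = 165.79.

ln K = 165.8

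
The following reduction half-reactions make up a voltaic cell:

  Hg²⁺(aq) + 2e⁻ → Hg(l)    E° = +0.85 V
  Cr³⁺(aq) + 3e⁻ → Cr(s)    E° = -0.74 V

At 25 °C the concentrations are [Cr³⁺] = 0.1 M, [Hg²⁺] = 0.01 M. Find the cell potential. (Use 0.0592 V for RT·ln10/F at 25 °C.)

The Hg²⁺/Hg couple has the higher reduction potential and acts as the cathode, so E°_cell = +0.85 − (-0.74) = 1.59 V.
Balancing electrons gives n = 6; the reaction quotient is Q = [Cr³⁺]^2/[Hg²⁺]^3 = 1 × 10^4.
At 25 °C, E = E° − (0.0592/n) log Q = 1.59 − (0.0592/6)(4.000) = 1.590 − 0.039 = 1.551 V.

1.55 V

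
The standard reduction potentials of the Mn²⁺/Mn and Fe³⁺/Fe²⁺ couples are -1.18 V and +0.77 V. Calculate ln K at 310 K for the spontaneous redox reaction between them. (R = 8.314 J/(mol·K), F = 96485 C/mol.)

ln K = 146.0

E°_cell = +0.77 − (-1.18) = 1.95 V, with n = 2 electrons transferred.
At equilibrium E = 0, so the Nernst equation gives ln K = nFE°/RT = (2)(96485)(1.95)/((8.314)(310)) = 146.00.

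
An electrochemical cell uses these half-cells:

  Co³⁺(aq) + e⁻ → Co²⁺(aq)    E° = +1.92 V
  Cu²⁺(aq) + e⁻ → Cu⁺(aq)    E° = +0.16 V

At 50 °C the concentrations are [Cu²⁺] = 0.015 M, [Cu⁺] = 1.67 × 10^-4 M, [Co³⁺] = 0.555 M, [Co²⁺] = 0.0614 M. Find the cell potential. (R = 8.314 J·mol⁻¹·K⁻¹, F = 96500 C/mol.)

1.70 V

The Co³⁺/Co²⁺ couple has the higher reduction potential and acts as the cathode, so E°_cell = +1.92 − (+0.16) = 1.76 V.
Balancing electrons gives n = 1; the reaction quotient is Q = [Cu²⁺]·[Co²⁺]/([Cu⁺]·[Co³⁺]) = 9.94.
E = E° − (RT/nF) ln Q = 1.76 − (8.314×323)/(1×96500) × (2.296) = 1.760 − 0.064 = 1.696 V.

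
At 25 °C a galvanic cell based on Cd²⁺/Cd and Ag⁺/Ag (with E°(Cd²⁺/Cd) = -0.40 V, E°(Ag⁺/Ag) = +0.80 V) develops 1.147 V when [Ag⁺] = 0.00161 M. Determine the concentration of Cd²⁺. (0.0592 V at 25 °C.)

From the Nernst equation, log Q = n(E° − E)/0.0592 = 2(1.20 − 1.147)/0.0592 = 1.791, so Q = 61.7.
With Q = [Cd²⁺]/[Ag⁺]^2 and the known concentrations, [Cd²⁺] in the numerator gives [Cd²⁺] = 1.6 × 10^-4 M.

1.6 × 10^-4 M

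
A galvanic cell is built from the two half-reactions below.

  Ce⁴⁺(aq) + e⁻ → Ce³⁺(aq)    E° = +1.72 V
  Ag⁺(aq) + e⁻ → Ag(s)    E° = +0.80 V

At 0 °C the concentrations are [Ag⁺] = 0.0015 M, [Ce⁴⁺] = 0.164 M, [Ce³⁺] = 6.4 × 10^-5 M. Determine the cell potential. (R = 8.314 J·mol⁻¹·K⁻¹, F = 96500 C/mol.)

The Ce⁴⁺/Ce³⁺ couple has the higher reduction potential and acts as the cathode, so E°_cell = +1.72 − (+0.80) = 0.92 V.
Balancing electrons gives n = 1; the reaction quotient is Q = [Ag⁺]·[Ce³⁺]/[Ce⁴⁺] = 5.85 × 10^-7.
E = E° − (RT/nF) ln Q = 0.92 − (8.314×273)/(1×96500) × (-14.351) = 0.920 + 0.338 = 1.258 V.

1.26 V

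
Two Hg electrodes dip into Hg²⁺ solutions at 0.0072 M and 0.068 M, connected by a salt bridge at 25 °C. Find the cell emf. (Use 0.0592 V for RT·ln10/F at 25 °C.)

0.029 V

Both half-cells are Hg²⁺/Hg, so E°_cell = 0. The concentrated side is the cathode; the cell reaction moves Hg²⁺ from high to low concentration with n = 2.
Q = [Hg²⁺]_dilute/[Hg²⁺]_conc = 0.0072/0.068 = 0.106.
E = 0 − (0.0592/2) log Q = −(0.0592/2)(-0.975) = 0.0289 V.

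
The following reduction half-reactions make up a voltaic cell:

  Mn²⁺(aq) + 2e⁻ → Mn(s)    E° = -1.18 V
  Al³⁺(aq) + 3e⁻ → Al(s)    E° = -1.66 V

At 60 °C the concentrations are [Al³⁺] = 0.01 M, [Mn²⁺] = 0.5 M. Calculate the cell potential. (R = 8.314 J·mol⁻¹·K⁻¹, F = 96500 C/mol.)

The Mn²⁺/Mn couple has the higher reduction potential and acts as the cathode, so E°_cell = -1.18 − (-1.66) = 0.48 V.
Balancing electrons gives n = 6; the reaction quotient is Q = [Al³⁺]^2/[Mn²⁺]^3 = 8 × 10^-4.
E = E° − (RT/nF) ln Q = 0.48 − (8.314×333)/(6×96500) × (-7.131) = 0.480 + 0.034 = 0.514 V.

0.514 V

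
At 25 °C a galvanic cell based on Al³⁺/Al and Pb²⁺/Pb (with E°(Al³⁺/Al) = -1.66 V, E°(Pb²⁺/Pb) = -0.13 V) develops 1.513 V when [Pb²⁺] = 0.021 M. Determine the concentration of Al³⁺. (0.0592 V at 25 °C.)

0.022 M

From the Nernst equation, log Q = n(E° − E)/0.0592 = 6(1.53 − 1.513)/0.0592 = 1.723, so Q = 52.8.
With Q = [Al³⁺]^2/[Pb²⁺]^3 and the known concentrations, [Al³⁺]^2 in the numerator gives [Al³⁺] = 0.022 M.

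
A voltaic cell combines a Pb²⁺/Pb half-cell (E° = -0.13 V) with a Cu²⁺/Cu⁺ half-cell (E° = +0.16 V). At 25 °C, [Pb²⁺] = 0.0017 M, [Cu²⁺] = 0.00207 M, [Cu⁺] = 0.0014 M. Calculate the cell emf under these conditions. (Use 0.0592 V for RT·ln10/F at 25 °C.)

0.382 V

The Cu²⁺/Cu⁺ couple has the higher reduction potential and acts as the cathode, so E°_cell = +0.16 − (-0.13) = 0.29 V.
Balancing electrons gives n = 2; the reaction quotient is Q = [Pb²⁺]·[Cu⁺]^2/[Cu²⁺]^2 = 7.78 × 10^-4.
At 25 °C, E = E° − (0.0592/n) log Q = 0.29 − (0.0592/2)(-3.109) = 0.290 + 0.092 = 0.382 V.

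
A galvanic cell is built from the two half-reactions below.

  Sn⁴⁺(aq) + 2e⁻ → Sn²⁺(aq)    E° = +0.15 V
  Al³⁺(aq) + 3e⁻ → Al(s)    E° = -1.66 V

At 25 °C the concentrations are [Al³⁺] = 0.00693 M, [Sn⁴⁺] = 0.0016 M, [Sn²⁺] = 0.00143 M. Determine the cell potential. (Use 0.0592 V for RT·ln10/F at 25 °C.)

1.85 V

The Sn⁴⁺/Sn²⁺ couple has the higher reduction potential and acts as the cathode, so E°_cell = +0.15 − (-1.66) = 1.81 V.
Balancing electrons gives n = 6; the reaction quotient is Q = [Al³⁺]^2·[Sn²⁺]^3/[Sn⁴⁺]^3 = 3.43 × 10^-5.
At 25 °C, E = E° − (0.0592/n) log Q = 1.81 − (0.0592/6)(-4.465) = 1.810 + 0.044 = 1.854 V.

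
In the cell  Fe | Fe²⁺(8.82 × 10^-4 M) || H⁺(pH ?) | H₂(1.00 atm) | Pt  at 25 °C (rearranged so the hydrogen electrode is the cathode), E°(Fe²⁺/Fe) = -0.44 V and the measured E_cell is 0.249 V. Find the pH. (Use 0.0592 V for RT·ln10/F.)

pH = 4.75

E°_cell = 0.44 V and n = 2.
log Q = n(E° − E)/0.0592 = 2×(0.44 − 0.249)/0.0592 = 6.453.
With Q = [Fe²⁺]·P(H₂) / [H⁺]^2, solving for [H⁺] gives log[H⁺] = -4.754, so pH = 4.75.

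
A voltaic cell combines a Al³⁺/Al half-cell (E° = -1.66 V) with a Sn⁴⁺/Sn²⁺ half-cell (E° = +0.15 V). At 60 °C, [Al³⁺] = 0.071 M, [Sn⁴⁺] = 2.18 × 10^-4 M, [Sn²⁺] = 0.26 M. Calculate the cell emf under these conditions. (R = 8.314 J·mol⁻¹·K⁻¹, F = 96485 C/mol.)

1.73 V

The Sn⁴⁺/Sn²⁺ couple has the higher reduction potential and acts as the cathode, so E°_cell = +0.15 − (-1.66) = 1.81 V.
Balancing electrons gives n = 6; the reaction quotient is Q = [Al³⁺]^2·[Sn²⁺]^3/[Sn⁴⁺]^3 = 8.55 × 10^6.
E = E° − (RT/nF) ln Q = 1.81 − (8.314×333)/(6×96485) × (15.962) = 1.810 − 0.076 = 1.734 V.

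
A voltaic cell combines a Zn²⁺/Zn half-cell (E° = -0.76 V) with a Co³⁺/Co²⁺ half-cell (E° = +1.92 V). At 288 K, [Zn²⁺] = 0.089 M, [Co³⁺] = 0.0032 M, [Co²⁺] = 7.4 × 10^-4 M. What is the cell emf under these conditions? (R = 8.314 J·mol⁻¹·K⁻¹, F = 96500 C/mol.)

The Co³⁺/Co²⁺ couple has the higher reduction potential and acts as the cathode, so E°_cell = +1.92 − (-0.76) = 2.68 V.
Balancing electrons gives n = 2; the reaction quotient is Q = [Zn²⁺]·[Co²⁺]^2/[Co³⁺]^2 = 0.00476.
E = E° − (RT/nF) ln Q = 2.68 − (8.314×288)/(2×96500) × (-5.348) = 2.680 + 0.066 = 2.746 V.

2.75 V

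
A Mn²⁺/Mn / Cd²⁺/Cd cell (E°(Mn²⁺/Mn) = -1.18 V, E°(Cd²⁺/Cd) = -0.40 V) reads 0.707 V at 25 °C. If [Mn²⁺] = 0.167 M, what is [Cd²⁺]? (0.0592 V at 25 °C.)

From the Nernst equation, log Q = n(E° − E)/0.0592 = 2(0.78 − 0.707)/0.0592 = 2.466, so Q = 293.
With Q = [Mn²⁺]/[Cd²⁺] and the known concentrations, [Cd²⁺] in the denominator gives [Cd²⁺] = 5.7 × 10^-4 M.

5.7 × 10^-4 M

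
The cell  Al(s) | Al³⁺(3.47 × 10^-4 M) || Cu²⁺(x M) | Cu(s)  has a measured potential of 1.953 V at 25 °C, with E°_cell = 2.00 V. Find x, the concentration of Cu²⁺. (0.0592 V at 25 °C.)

1.3 × 10^-4 M

From the Nernst equation, log Q = n(E° − E)/0.0592 = 6(2.00 − 1.953)/0.0592 = 4.764, so Q = 5.8 × 10^4.
With Q = [Al³⁺]^2/[Cu²⁺]^3 and the known concentrations, [Cu²⁺]^3 in the denominator gives [Cu²⁺] = 1.3 × 10^-4 M.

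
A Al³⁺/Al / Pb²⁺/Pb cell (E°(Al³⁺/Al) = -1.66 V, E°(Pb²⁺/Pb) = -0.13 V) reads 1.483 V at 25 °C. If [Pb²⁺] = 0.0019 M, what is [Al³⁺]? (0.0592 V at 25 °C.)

From the Nernst equation, log Q = n(E° − E)/0.0592 = 6(1.53 − 1.483)/0.0592 = 4.764, so Q = 5.8 × 10^4.
With Q = [Al³⁺]^2/[Pb²⁺]^3 and the known concentrations, [Al³⁺]^2 in the numerator gives [Al³⁺] = 0.02 M.

0.02 M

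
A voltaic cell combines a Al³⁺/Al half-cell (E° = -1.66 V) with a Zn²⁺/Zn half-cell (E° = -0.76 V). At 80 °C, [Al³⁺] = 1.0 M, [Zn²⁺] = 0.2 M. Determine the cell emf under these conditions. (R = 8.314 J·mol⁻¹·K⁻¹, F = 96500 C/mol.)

The Zn²⁺/Zn couple has the higher reduction potential and acts as the cathode, so E°_cell = -0.76 − (-1.66) = 0.90 V.
Balancing electrons gives n = 6; the reaction quotient is Q = [Al³⁺]^2/[Zn²⁺]^3 = 125.
E = E° − (RT/nF) ln Q = 0.90 − (8.314×353)/(6×96500) × (4.828) = 0.900 − 0.024 = 0.876 V.

0.876 V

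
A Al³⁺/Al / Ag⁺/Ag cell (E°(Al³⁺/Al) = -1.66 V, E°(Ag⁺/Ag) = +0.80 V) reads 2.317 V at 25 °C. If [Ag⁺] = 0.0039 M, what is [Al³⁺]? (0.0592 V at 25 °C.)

1.0 M

From the Nernst equation, log Q = n(E° − E)/0.0592 = 3(2.46 − 2.317)/0.0592 = 7.247, so Q = 1.76 × 10^7.
With Q = [Al³⁺]/[Ag⁺]^3 and the known concentrations, [Al³⁺] in the numerator gives [Al³⁺] = 1.0 M.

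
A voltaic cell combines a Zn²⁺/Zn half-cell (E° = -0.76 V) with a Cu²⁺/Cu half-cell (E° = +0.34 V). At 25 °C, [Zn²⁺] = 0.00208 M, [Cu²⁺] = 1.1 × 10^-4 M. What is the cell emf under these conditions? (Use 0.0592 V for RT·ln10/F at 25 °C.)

The Cu²⁺/Cu couple has the higher reduction potential and acts as the cathode, so E°_cell = +0.34 − (-0.76) = 1.10 V.
Balancing electrons gives n = 2; the reaction quotient is Q = [Zn²⁺]/[Cu²⁺] = 18.9.
At 25 °C, E = E° − (0.0592/n) log Q = 1.10 − (0.0592/2)(1.277) = 1.100 − 0.038 = 1.062 V.

1.06 V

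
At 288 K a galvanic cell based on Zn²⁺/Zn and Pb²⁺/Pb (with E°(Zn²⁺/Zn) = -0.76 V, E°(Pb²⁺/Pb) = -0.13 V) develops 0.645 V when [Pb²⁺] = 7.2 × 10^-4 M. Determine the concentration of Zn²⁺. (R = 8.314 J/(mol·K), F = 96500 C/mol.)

2.1 × 10^-4 M

From the Nernst equation, ln Q = nF(E° − E)/RT = 2×96500×(0.63 − 0.645)/(8.314×288) = -1.209, so Q = 0.298.
With Q = [Zn²⁺]/[Pb²⁺] and the known concentrations, [Zn²⁺] in the numerator gives [Zn²⁺] = 2.1 × 10^-4 M.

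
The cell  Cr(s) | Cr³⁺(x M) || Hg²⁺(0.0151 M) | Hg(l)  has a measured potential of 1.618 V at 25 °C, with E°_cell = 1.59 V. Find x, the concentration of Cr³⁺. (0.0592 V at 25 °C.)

From the Nernst equation, log Q = n(E° − E)/0.0592 = 6(1.59 − 1.618)/0.0592 = -2.838, so Q = 0.00145.
With Q = [Cr³⁺]^2/[Hg²⁺]^3 and the known concentrations, [Cr³⁺]^2 in the numerator gives [Cr³⁺] = 7.1 × 10^-5 M.

7.1 × 10^-5 M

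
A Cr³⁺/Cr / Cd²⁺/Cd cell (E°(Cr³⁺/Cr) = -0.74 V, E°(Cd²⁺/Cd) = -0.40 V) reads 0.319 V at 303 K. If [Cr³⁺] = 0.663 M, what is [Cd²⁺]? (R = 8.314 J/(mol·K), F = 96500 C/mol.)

0.15 M

From the Nernst equation, ln Q = nF(E° − E)/RT = 6×96500×(0.34 − 0.319)/(8.314×303) = 4.827, so Q = 125.
With Q = [Cr³⁺]^2/[Cd²⁺]^3 and the known concentrations, [Cd²⁺]^3 in the denominator gives [Cd²⁺] = 0.15 M.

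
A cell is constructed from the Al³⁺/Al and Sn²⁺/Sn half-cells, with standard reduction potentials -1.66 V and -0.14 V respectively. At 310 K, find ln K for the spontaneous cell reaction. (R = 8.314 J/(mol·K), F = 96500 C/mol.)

ln K = 341.5

E°_cell = -0.14 − (-1.66) = 1.52 V, with n = 6 electrons transferred.
At equilibrium E = 0, so the Nernst equation gives ln K = nFE°/RT = (6)(96500)(1.52)/((8.314)(310)) = 341.47.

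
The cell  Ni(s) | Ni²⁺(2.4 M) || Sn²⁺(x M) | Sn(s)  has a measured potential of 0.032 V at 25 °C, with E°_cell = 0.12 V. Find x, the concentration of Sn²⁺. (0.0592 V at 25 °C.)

From the Nernst equation, log Q = n(E° − E)/0.0592 = 2(0.12 − 0.032)/0.0592 = 2.973, so Q = 940.
With Q = [Ni²⁺]/[Sn²⁺] and the known concentrations, [Sn²⁺] in the denominator gives [Sn²⁺] = 0.0026 M.

0.0026 M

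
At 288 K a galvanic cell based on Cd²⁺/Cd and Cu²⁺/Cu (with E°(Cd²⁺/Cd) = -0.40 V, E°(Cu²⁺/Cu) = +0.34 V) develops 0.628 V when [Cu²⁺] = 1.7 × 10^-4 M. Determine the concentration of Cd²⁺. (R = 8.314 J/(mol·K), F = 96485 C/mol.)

From the Nernst equation, ln Q = nF(E° − E)/RT = 2×96485×(0.74 − 0.628)/(8.314×288) = 9.026, so Q = 8320.
With Q = [Cd²⁺]/[Cu²⁺] and the known concentrations, [Cd²⁺] in the numerator gives [Cd²⁺] = 1.4 M.

1.4 M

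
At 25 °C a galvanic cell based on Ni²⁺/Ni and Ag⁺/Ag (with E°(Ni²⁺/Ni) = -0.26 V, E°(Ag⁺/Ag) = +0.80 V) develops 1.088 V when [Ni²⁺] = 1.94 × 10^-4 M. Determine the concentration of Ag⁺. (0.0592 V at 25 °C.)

From the Nernst equation, log Q = n(E° − E)/0.0592 = 2(1.06 − 1.088)/0.0592 = -0.946, so Q = 0.113.
With Q = [Ni²⁺]/[Ag⁺]^2 and the known concentrations, [Ag⁺]^2 in the denominator gives [Ag⁺] = 0.041 M.

0.041 M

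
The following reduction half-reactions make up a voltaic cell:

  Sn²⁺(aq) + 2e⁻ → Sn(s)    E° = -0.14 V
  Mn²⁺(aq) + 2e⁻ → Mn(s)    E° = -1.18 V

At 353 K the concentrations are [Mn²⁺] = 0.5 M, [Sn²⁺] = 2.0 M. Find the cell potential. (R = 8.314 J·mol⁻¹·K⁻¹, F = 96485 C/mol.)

The Sn²⁺/Sn couple has the higher reduction potential and acts as the cathode, so E°_cell = -0.14 − (-1.18) = 1.04 V.
Balancing electrons gives n = 2; the reaction quotient is Q = [Mn²⁺]/[Sn²⁺] = 0.250.
E = E° − (RT/nF) ln Q = 1.04 − (8.314×353)/(2×96485) × (-1.386) = 1.040 + 0.021 = 1.061 V.

1.06 V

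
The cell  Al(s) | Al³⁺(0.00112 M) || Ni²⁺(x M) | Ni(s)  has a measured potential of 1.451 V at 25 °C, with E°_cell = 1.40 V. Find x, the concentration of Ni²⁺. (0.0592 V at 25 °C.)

0.57 M

From the Nernst equation, log Q = n(E° − E)/0.0592 = 6(1.40 − 1.451)/0.0592 = -5.169, so Q = 6.78 × 10^-6.
With Q = [Al³⁺]^2/[Ni²⁺]^3 and the known concentrations, [Ni²⁺]^3 in the denominator gives [Ni²⁺] = 0.57 M.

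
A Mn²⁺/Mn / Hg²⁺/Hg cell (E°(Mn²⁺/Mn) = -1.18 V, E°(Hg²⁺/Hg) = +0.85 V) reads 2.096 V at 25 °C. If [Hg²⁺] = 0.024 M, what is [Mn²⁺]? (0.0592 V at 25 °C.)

From the Nernst equation, log Q = n(E° − E)/0.0592 = 2(2.03 − 2.096)/0.0592 = -2.230, so Q = 0.00589.
With Q = [Mn²⁺]/[Hg²⁺] and the known concentrations, [Mn²⁺] in the numerator gives [Mn²⁺] = 1.4 × 10^-4 M.

1.4 × 10^-4 M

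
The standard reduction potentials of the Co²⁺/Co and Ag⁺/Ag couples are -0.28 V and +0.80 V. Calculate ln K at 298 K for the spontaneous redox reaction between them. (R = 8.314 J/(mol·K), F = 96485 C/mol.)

E°_cell = +0.80 − (-0.28) = 1.08 V, with n = 2 electrons transferred.
At equilibrium E = 0, so the Nernst equation gives ln K = nFE°/RT = (2)(96485)(1.08)/((8.314)(298)) = 84.12.

ln K = 84.1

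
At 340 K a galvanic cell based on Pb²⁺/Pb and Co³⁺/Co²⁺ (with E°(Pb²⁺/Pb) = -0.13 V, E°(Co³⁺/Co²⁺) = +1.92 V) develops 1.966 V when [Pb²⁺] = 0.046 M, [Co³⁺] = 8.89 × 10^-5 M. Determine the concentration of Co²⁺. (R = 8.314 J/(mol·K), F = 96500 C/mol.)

0.0073 M

From the Nernst equation, ln Q = nF(E° − E)/RT = 2×96500×(2.05 − 1.966)/(8.314×340) = 5.735, so Q = 310.
With Q = [Pb²⁺]·[Co²⁺]^2/[Co³⁺]^2 and the known concentrations, [Co²⁺]^2 in the numerator gives [Co²⁺] = 0.0073 M.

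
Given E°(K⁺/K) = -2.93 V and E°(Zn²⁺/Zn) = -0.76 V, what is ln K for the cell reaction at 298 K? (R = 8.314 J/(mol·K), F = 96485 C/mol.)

ln K = 169.0

E°_cell = -0.76 − (-2.93) = 2.17 V, with n = 2 electrons transferred.
At equilibrium E = 0, so the Nernst equation gives ln K = nFE°/RT = (2)(96485)(2.17)/((8.314)(298)) = 169.01.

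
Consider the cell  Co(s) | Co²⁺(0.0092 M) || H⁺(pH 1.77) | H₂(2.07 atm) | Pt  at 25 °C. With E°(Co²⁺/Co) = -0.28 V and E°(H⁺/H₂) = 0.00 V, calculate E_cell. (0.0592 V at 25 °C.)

The hydrogen couple is the cathode, so E°_cell = 0.28 V; n = 2.
[H⁺] = 10^(−1.77) = 0.017 M, and Q = [Co²⁺]·P(H₂) / [H⁺]^2 = 66.0.
E = E° − (0.0592/2) log Q = 0.28 − (0.0592/2)(1.820) = 0.226 V.

0.23 V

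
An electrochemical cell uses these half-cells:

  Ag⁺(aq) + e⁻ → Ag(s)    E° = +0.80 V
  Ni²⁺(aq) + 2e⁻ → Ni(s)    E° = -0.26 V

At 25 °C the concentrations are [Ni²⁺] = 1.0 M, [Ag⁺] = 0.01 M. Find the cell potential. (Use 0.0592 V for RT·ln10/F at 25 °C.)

0.942 V

The Ag⁺/Ag couple has the higher reduction potential and acts as the cathode, so E°_cell = +0.80 − (-0.26) = 1.06 V.
Balancing electrons gives n = 2; the reaction quotient is Q = [Ni²⁺]/[Ag⁺]^2 = 1 × 10^4.
At 25 °C, E = E° − (0.0592/n) log Q = 1.06 − (0.0592/2)(4.000) = 1.060 − 0.118 = 0.942 V.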